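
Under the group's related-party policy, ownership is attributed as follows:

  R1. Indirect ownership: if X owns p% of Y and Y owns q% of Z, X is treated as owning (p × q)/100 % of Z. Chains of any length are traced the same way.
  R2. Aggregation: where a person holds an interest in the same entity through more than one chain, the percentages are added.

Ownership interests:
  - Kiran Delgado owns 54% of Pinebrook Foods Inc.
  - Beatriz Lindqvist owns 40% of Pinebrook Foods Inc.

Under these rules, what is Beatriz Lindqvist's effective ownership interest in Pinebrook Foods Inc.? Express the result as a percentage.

40%

Direct interest in Pinebrook Foods Inc: 40%.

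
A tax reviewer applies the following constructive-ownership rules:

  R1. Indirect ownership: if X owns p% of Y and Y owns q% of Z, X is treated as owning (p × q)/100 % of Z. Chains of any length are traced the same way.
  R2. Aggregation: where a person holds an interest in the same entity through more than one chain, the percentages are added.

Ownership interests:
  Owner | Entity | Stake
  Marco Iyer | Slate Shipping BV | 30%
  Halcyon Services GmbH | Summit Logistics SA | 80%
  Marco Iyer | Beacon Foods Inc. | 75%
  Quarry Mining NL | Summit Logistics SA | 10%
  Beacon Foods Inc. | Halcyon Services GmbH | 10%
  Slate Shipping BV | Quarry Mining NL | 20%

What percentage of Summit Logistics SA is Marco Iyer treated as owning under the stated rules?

6.6%

Chain via Slate Shipping BV → Quarry Mining NL (R1): 30% × 20% × 10% = 0.6% of Summit Logistics SA.
Chain via Beacon Foods Inc. → Halcyon Services GmbH (R1): 75% × 10% × 80% = 6% of Summit Logistics SA.
Aggregating (R2): 0.6% + 6% = 6.6%.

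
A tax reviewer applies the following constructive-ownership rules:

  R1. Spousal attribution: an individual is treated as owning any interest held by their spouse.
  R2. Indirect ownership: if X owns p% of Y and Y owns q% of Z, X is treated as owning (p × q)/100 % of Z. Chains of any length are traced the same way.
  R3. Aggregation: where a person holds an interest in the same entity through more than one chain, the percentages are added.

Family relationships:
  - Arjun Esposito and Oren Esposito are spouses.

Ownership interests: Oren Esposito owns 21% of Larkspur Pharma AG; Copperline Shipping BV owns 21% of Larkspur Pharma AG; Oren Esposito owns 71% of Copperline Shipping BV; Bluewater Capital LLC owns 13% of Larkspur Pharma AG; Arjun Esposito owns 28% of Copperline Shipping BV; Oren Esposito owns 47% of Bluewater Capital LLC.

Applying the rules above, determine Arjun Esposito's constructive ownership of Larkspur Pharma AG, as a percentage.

By spousal attribution (R1), Arjun Esposito is treated as also owning Oren Esposito's interest in Copperline Shipping BV, giving 28% + 71% = 99%.
By spousal attribution (R1), Arjun Esposito is treated as owning Oren Esposito's 47% interest in Bluewater Capital LLC.
By spousal attribution (R1), Arjun Esposito is treated as owning Oren Esposito's 21% interest in Larkspur Pharma AG.
Chain via Copperline Shipping BV (R2): 99% × 21% = 20.79% of Larkspur Pharma AG.
Chain via Bluewater Capital LLC (R2): 47% × 13% = 6.11% of Larkspur Pharma AG.
Direct interest in Larkspur Pharma AG: 21%.
Aggregating (R3): 20.79% + 6.11% + 21% = 47.9%.

47.9%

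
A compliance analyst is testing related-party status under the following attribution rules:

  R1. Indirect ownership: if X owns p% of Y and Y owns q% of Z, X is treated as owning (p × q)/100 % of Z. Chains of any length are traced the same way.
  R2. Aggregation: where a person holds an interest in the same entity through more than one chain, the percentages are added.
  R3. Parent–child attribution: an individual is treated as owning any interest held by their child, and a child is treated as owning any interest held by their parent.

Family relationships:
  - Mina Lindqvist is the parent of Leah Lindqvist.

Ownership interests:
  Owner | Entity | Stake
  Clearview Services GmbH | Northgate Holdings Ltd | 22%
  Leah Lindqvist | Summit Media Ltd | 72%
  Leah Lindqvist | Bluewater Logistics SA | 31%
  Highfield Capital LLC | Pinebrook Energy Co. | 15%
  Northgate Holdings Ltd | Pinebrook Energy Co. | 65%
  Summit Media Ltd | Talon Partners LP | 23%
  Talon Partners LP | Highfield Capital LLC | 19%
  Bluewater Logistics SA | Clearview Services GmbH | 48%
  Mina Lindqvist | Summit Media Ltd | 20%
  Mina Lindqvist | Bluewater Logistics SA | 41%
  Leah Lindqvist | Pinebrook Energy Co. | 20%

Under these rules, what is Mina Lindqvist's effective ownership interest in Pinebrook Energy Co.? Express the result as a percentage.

25.54514%

By parent–child attribution (R3), Mina Lindqvist is treated as also owning Leah Lindqvist's interest in Summit Media Ltd, giving 20% + 72% = 92%.
By parent–child attribution (R3), Mina Lindqvist is treated as also owning Leah Lindqvist's interest in Bluewater Logistics SA, giving 41% + 31% = 72%.
By parent–child attribution (R3), Mina Lindqvist is treated as owning Leah Lindqvist's 20% interest in Pinebrook Energy Co.
Chain via Summit Media Ltd → Talon Partners LP → Highfield Capital LLC (R1): 92% × 23% × 19% × 15% = 0.60306% of Pinebrook Energy Co.
Chain via Bluewater Logistics SA → Clearview Services GmbH → Northgate Holdings Ltd (R1): 72% × 48% × 22% × 65% = 4.94208% of Pinebrook Energy Co.
Direct interest in Pinebrook Energy Co: 20%.
Aggregating (R2): 0.60306% + 4.94208% + 20% = 25.54514%.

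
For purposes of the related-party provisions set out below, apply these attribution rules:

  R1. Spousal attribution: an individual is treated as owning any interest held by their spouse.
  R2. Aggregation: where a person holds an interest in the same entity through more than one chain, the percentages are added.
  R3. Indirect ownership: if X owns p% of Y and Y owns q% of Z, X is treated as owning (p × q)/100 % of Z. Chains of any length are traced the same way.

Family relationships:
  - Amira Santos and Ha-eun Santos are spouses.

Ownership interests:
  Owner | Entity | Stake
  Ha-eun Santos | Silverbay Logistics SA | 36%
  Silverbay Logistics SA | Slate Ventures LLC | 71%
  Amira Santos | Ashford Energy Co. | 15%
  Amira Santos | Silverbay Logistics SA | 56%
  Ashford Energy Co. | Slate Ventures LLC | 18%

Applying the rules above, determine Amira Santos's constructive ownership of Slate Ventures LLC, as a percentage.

By spousal attribution (R1), Amira Santos is treated as also owning Ha-eun Santos's interest in Silverbay Logistics SA, giving 56% + 36% = 92%.
Chain via Silverbay Logistics SA (R3): 92% × 71% = 65.32% of Slate Ventures LLC.
Chain via Ashford Energy Co. (R3): 15% × 18% = 2.7% of Slate Ventures LLC.
Aggregating (R2): 65.32% + 2.7% = 68.02%.

68.02%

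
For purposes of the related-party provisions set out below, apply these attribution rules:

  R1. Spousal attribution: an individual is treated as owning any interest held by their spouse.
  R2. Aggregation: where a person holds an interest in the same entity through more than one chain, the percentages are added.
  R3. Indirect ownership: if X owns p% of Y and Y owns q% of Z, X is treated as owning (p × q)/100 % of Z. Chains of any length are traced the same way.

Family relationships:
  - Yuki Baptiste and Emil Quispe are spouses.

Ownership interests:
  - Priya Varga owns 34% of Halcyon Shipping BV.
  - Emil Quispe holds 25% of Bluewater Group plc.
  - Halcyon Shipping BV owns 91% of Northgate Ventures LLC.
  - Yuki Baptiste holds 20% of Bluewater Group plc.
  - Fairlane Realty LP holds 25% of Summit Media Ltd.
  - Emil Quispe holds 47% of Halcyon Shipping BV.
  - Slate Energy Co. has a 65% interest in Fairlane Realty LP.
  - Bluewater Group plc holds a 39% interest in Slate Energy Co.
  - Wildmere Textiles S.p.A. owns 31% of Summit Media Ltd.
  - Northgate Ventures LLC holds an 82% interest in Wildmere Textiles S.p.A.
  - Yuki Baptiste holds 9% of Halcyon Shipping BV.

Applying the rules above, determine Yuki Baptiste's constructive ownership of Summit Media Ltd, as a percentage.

15.805907%

By spousal attribution (R1), Yuki Baptiste is treated as also owning Emil Quispe's interest in Halcyon Shipping BV, giving 9% + 47% = 56%.
By spousal attribution (R1), Yuki Baptiste is treated as also owning Emil Quispe's interest in Bluewater Group plc, giving 20% + 25% = 45%.
Chain via Halcyon Shipping BV → Northgate Ventures LLC → Wildmere Textiles S.p.A. (R3): 56% × 91% × 82% × 31% = 12.954032% of Summit Media Ltd.
Chain via Bluewater Group plc → Slate Energy Co. → Fairlane Realty LP (R3): 45% × 39% × 65% × 25% = 2.851875% of Summit Media Ltd.
Aggregating (R2): 12.954032% + 2.851875% = 15.805907%.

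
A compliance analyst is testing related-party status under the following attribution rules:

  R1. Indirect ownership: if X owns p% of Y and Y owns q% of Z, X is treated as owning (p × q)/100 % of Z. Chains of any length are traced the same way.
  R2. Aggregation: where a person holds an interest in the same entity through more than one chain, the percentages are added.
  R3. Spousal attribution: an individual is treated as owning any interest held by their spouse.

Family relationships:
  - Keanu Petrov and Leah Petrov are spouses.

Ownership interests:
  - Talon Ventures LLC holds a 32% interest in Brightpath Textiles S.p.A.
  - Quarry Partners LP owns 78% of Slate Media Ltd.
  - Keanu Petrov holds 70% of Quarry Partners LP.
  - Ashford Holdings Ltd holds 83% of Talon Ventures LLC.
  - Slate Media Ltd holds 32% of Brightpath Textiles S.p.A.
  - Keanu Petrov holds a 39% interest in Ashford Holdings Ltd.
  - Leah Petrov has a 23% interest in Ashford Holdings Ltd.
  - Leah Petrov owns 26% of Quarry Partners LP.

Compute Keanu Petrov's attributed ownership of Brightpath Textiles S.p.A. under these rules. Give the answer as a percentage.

By spousal attribution (R3), Keanu Petrov is treated as also owning Leah Petrov's interest in Ashford Holdings Ltd, giving 39% + 23% = 62%.
By spousal attribution (R3), Keanu Petrov is treated as also owning Leah Petrov's interest in Quarry Partners LP, giving 70% + 26% = 96%.
Chain via Ashford Holdings Ltd → Talon Ventures LLC (R1): 62% × 83% × 32% = 16.4672% of Brightpath Textiles S.p.A.
Chain via Quarry Partners LP → Slate Media Ltd (R1): 96% × 78% × 32% = 23.9616% of Brightpath Textiles S.p.A.
Aggregating (R2): 16.4672% + 23.9616% = 40.4288%.

40.4288%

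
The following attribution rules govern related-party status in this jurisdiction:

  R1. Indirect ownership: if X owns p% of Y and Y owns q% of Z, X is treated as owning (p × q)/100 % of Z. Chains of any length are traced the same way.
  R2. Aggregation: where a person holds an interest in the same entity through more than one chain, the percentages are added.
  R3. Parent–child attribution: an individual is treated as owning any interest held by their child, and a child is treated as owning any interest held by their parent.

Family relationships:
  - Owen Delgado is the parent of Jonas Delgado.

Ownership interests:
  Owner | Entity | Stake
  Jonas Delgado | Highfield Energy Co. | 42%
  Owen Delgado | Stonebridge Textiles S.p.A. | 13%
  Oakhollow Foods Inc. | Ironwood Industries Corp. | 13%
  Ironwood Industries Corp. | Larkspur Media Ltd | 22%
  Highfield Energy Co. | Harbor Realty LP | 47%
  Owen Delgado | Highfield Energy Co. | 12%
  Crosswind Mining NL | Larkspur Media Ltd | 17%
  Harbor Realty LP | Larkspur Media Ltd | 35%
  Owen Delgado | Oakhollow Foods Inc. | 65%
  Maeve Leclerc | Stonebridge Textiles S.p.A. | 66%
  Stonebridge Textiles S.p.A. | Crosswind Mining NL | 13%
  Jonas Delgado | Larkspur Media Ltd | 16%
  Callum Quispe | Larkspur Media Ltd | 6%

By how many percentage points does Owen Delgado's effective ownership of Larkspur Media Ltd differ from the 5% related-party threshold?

22.0293

By parent–child attribution (R3), Owen Delgado is treated as also owning Jonas Delgado's interest in Highfield Energy Co, giving 12% + 42% = 54%.
By parent–child attribution (R3), Owen Delgado is treated as owning Jonas Delgado's 16% interest in Larkspur Media Ltd.
Chain via Highfield Energy Co. → Harbor Realty LP (R1): 54% × 47% × 35% = 8.883% of Larkspur Media Ltd.
Chain via Stonebridge Textiles S.p.A. → Crosswind Mining NL (R1): 13% × 13% × 17% = 0.2873% of Larkspur Media Ltd.
Chain via Oakhollow Foods Inc. → Ironwood Industries Corp. (R1): 65% × 13% × 22% = 1.859% of Larkspur Media Ltd.
Direct interest in Larkspur Media Ltd: 16%.
Aggregating (R2): 8.883% + 0.2873% + 1.859% + 16% = 27.0293%.
27.0293% exceeds the 5% threshold by 22.0293 percentage points.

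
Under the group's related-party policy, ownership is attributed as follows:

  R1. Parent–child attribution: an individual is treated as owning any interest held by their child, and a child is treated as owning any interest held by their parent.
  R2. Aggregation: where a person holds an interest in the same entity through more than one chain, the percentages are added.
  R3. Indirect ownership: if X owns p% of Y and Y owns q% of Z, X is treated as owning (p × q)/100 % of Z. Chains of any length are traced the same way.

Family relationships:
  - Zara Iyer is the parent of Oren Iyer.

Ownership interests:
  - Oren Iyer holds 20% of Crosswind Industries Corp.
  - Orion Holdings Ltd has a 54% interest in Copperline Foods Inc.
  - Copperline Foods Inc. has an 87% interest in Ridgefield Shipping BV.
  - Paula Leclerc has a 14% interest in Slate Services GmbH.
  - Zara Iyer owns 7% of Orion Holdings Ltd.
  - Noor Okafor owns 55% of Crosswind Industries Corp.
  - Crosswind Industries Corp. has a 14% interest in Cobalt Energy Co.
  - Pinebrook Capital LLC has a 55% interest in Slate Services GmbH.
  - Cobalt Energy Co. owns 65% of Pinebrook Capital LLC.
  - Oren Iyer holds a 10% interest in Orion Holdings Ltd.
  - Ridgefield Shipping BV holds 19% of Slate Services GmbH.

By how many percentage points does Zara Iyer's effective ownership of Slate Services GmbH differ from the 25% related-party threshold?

22.481546

By parent–child attribution (R1), Zara Iyer is treated as also owning Oren Iyer's interest in Orion Holdings Ltd, giving 7% + 10% = 17%.
By parent–child attribution (R1), Zara Iyer is treated as owning Oren Iyer's 20% interest in Crosswind Industries Corp.
Chain via Orion Holdings Ltd → Copperline Foods Inc. → Ridgefield Shipping BV (R3): 17% × 54% × 87% × 19% = 1.517454% of Slate Services GmbH.
Chain via Crosswind Industries Corp. → Cobalt Energy Co. → Pinebrook Capital LLC (R3): 20% × 14% × 65% × 55% = 1.001% of Slate Services GmbH.
Aggregating (R2): 1.517454% + 1.001% = 2.518454%.
2.518454% falls short of the 25% threshold by 22.481546 percentage points.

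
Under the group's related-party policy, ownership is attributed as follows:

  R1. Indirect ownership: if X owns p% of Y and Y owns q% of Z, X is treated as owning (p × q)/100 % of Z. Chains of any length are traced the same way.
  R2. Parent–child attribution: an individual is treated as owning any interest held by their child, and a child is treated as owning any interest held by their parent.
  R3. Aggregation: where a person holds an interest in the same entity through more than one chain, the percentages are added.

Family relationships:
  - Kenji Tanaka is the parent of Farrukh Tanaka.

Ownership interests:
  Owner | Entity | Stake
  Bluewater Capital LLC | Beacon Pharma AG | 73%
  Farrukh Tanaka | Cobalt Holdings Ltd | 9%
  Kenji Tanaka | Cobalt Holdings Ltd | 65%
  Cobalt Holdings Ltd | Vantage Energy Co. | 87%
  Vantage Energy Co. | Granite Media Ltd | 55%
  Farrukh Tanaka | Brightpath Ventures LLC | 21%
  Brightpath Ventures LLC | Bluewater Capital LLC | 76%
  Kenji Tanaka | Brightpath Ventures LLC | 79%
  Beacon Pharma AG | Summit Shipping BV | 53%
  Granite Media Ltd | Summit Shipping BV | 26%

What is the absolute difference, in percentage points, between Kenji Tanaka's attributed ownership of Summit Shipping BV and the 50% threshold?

11.38926

By parent–child attribution (R2), Kenji Tanaka is treated as also owning Farrukh Tanaka's interest in Cobalt Holdings Ltd, giving 65% + 9% = 74%.
By parent–child attribution (R2), Kenji Tanaka is treated as also owning Farrukh Tanaka's interest in Brightpath Ventures LLC, giving 79% + 21% = 100%.
Chain via Cobalt Holdings Ltd → Vantage Energy Co. → Granite Media Ltd (R1): 74% × 87% × 55% × 26% = 9.20634% of Summit Shipping BV.
Chain via Brightpath Ventures LLC → Bluewater Capital LLC → Beacon Pharma AG (R1): 100% × 76% × 73% × 53% = 29.4044% of Summit Shipping BV.
Aggregating (R3): 9.20634% + 29.4044% = 38.61074%.
38.61074% falls short of the 50% threshold by 11.38926 percentage points.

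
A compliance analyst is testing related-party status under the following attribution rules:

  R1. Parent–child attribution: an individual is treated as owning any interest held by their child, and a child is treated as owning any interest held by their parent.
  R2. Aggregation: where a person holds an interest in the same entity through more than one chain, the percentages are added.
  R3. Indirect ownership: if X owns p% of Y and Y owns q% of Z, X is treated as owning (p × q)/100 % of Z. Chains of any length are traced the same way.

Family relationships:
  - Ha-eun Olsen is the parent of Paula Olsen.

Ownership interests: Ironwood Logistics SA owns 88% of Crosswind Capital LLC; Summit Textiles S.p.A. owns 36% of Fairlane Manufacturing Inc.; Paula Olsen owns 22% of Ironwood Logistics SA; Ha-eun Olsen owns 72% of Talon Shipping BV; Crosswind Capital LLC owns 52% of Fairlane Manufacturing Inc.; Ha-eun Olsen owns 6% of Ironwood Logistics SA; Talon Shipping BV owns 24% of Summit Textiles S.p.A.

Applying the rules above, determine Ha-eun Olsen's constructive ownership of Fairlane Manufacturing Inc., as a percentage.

19.0336%

By parent–child attribution (R1), Ha-eun Olsen is treated as also owning Paula Olsen's interest in Ironwood Logistics SA, giving 6% + 22% = 28%.
Chain via Talon Shipping BV → Summit Textiles S.p.A. (R3): 72% × 24% × 36% = 6.2208% of Fairlane Manufacturing Inc.
Chain via Ironwood Logistics SA → Crosswind Capital LLC (R3): 28% × 88% × 52% = 12.8128% of Fairlane Manufacturing Inc.
Aggregating (R2): 6.2208% + 12.8128% = 19.0336%.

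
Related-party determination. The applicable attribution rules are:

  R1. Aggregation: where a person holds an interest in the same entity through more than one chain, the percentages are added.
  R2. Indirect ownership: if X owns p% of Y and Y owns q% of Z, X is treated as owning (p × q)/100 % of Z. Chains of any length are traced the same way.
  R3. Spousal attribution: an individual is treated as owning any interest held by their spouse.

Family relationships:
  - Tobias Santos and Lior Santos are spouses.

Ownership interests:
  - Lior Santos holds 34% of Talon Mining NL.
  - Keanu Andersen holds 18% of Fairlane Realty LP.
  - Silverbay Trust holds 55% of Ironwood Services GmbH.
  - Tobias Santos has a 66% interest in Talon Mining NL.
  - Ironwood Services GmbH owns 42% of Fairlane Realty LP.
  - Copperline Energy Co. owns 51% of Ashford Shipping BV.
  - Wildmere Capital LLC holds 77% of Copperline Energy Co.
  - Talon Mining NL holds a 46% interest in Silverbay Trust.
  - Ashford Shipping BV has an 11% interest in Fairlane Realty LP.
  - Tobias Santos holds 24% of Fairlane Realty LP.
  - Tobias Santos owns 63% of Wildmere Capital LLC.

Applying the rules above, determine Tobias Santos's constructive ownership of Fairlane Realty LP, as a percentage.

By spousal attribution (R3), Tobias Santos is treated as also owning Lior Santos's interest in Talon Mining NL, giving 66% + 34% = 100%.
Chain via Wildmere Capital LLC → Copperline Energy Co. → Ashford Shipping BV (R2): 63% × 77% × 51% × 11% = 2.721411% of Fairlane Realty LP.
Chain via Talon Mining NL → Silverbay Trust → Ironwood Services GmbH (R2): 100% × 46% × 55% × 42% = 10.626% of Fairlane Realty LP.
Direct interest in Fairlane Realty LP: 24%.
Aggregating (R1): 2.721411% + 10.626% + 24% = 37.347411%.

37.347411%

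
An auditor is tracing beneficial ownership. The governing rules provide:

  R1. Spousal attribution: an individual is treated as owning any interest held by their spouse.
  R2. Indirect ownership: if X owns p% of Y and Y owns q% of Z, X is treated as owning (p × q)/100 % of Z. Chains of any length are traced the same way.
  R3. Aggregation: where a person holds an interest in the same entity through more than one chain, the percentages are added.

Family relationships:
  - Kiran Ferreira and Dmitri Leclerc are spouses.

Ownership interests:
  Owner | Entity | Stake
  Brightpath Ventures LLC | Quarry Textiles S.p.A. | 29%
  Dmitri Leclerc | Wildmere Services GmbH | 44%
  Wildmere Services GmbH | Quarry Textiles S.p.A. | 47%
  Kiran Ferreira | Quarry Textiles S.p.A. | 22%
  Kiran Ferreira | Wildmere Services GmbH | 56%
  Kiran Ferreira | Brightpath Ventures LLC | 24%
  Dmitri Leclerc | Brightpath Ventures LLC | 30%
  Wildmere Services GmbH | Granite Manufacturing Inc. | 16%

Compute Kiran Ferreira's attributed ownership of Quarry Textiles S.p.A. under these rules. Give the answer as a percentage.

By spousal attribution (R1), Kiran Ferreira is treated as also owning Dmitri Leclerc's interest in Brightpath Ventures LLC, giving 24% + 30% = 54%.
By spousal attribution (R1), Kiran Ferreira is treated as also owning Dmitri Leclerc's interest in Wildmere Services GmbH, giving 56% + 44% = 100%.
Chain via Brightpath Ventures LLC (R2): 54% × 29% = 15.66% of Quarry Textiles S.p.A.
Chain via Wildmere Services GmbH (R2): 100% × 47% = 47% of Quarry Textiles S.p.A.
Direct interest in Quarry Textiles S.p.A: 22%.
Aggregating (R3): 15.66% + 47% + 22% = 84.66%.

84.66%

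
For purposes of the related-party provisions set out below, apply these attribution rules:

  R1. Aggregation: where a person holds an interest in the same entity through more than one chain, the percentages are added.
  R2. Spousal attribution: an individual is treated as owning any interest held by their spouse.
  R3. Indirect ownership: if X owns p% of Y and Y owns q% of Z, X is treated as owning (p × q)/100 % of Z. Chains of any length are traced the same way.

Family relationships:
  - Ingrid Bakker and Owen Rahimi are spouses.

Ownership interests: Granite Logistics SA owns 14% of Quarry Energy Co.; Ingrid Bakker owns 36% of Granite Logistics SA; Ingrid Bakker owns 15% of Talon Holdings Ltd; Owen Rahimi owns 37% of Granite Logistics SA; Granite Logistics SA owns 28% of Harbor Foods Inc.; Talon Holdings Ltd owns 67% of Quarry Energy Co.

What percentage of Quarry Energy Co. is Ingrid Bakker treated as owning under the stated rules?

By spousal attribution (R2), Ingrid Bakker is treated as also owning Owen Rahimi's interest in Granite Logistics SA, giving 36% + 37% = 73%.
Chain via Granite Logistics SA (R3): 73% × 14% = 10.22% of Quarry Energy Co.
Chain via Talon Holdings Ltd (R3): 15% × 67% = 10.05% of Quarry Energy Co.
Aggregating (R1): 10.22% + 10.05% = 20.27%.

20.27%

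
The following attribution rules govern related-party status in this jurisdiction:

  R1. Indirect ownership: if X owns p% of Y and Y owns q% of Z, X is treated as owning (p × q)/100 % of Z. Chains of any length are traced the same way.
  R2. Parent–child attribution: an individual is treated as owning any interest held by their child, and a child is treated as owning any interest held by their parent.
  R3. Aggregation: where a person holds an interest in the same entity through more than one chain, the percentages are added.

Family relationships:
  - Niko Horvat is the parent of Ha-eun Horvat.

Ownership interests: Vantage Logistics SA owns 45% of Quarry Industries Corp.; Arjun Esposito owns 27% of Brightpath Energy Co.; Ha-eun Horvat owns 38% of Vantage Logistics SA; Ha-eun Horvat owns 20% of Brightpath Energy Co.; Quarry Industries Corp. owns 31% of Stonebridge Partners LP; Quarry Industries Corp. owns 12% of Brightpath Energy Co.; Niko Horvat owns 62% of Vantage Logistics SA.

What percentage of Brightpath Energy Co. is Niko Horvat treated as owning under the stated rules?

By parent–child attribution (R2), Niko Horvat is treated as also owning Ha-eun Horvat's interest in Vantage Logistics SA, giving 62% + 38% = 100%.
By parent–child attribution (R2), Niko Horvat is treated as owning Ha-eun Horvat's 20% interest in Brightpath Energy Co.
Chain via Vantage Logistics SA → Quarry Industries Corp. (R1): 100% × 45% × 12% = 5.4% of Brightpath Energy Co.
Direct interest in Brightpath Energy Co: 20%.
Aggregating (R3): 5.4% + 20% = 25.4%.

25.4%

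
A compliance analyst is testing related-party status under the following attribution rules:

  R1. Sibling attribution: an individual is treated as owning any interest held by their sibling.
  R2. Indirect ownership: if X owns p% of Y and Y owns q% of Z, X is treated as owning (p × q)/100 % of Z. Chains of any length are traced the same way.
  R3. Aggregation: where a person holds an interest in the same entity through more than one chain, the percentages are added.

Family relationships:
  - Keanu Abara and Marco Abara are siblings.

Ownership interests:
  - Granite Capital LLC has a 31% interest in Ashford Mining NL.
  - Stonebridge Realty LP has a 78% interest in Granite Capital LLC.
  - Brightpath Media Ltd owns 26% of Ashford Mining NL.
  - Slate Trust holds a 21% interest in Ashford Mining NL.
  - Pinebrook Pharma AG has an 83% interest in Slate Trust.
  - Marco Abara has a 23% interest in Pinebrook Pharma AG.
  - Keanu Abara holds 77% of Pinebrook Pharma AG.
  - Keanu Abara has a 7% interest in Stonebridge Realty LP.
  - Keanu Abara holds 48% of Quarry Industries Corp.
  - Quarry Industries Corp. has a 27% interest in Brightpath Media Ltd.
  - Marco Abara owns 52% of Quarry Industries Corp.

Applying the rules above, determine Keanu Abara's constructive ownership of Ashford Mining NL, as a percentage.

26.1426%

By sibling attribution (R1), Keanu Abara is treated as also owning Marco Abara's interest in Pinebrook Pharma AG, giving 77% + 23% = 100%.
By sibling attribution (R1), Keanu Abara is treated as also owning Marco Abara's interest in Quarry Industries Corp, giving 48% + 52% = 100%.
Chain via Stonebridge Realty LP → Granite Capital LLC (R2): 7% × 78% × 31% = 1.6926% of Ashford Mining NL.
Chain via Pinebrook Pharma AG → Slate Trust (R2): 100% × 83% × 21% = 17.43% of Ashford Mining NL.
Chain via Quarry Industries Corp. → Brightpath Media Ltd (R2): 100% × 27% × 26% = 7.02% of Ashford Mining NL.
Aggregating (R3): 1.6926% + 17.43% + 7.02% = 26.1426%.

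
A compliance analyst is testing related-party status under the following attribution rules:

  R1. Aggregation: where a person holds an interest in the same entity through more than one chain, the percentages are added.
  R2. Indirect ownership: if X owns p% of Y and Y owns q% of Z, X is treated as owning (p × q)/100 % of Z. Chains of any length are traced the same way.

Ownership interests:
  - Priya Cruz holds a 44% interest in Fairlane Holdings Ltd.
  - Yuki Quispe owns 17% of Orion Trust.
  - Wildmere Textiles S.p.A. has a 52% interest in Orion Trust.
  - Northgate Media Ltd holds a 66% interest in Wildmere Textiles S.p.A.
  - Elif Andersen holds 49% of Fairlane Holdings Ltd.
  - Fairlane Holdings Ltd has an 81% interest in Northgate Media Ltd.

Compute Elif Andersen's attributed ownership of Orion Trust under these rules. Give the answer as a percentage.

Chain via Fairlane Holdings Ltd → Northgate Media Ltd → Wildmere Textiles S.p.A. (R2): 49% × 81% × 66% × 52% = 13.621608% of Orion Trust.

13.621608%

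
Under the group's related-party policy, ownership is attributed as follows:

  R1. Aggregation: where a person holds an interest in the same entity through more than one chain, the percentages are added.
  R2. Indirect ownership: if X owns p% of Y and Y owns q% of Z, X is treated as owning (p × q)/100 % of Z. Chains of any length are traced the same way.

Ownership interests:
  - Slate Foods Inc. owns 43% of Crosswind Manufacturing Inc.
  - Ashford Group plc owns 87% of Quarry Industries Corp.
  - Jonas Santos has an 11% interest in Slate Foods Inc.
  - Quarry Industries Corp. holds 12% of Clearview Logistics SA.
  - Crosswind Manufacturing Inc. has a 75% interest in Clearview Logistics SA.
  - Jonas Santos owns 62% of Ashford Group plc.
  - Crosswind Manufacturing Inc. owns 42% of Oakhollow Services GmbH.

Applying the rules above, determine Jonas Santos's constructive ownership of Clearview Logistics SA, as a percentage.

10.0203%

Chain via Ashford Group plc → Quarry Industries Corp. (R2): 62% × 87% × 12% = 6.4728% of Clearview Logistics SA.
Chain via Slate Foods Inc. → Crosswind Manufacturing Inc. (R2): 11% × 43% × 75% = 3.5475% of Clearview Logistics SA.
Aggregating (R1): 6.4728% + 3.5475% = 10.0203%.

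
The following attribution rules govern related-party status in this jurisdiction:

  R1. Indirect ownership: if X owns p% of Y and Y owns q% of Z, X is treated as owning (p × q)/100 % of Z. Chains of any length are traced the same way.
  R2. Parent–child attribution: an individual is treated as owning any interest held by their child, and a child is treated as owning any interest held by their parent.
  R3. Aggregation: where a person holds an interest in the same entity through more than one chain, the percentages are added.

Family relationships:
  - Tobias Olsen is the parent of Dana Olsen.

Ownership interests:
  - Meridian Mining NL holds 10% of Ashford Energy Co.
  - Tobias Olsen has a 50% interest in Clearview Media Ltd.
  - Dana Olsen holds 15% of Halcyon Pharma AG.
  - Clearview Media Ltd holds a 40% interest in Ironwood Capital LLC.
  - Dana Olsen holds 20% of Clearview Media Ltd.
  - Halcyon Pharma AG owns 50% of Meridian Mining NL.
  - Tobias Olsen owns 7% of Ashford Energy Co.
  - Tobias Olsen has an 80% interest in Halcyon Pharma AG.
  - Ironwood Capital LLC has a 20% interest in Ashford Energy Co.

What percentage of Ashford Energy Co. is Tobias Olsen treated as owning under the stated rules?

17.35%

By parent–child attribution (R2), Tobias Olsen is treated as also owning Dana Olsen's interest in Halcyon Pharma AG, giving 80% + 15% = 95%.
By parent–child attribution (R2), Tobias Olsen is treated as also owning Dana Olsen's interest in Clearview Media Ltd, giving 50% + 20% = 70%.
Chain via Halcyon Pharma AG → Meridian Mining NL (R1): 95% × 50% × 10% = 4.75% of Ashford Energy Co.
Chain via Clearview Media Ltd → Ironwood Capital LLC (R1): 70% × 40% × 20% = 5.6% of Ashford Energy Co.
Direct interest in Ashford Energy Co: 7%.
Aggregating (R3): 4.75% + 5.6% + 7% = 17.35%.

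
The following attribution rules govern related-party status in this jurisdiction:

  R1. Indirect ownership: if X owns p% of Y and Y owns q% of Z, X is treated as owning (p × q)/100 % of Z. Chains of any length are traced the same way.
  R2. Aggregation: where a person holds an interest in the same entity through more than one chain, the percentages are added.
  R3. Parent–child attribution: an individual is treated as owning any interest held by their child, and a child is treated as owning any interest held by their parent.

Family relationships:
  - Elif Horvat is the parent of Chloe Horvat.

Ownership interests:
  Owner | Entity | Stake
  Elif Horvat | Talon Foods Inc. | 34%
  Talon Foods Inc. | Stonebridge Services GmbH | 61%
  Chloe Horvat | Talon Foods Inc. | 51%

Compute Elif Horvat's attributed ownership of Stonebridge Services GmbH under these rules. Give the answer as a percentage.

51.85%

By parent–child attribution (R3), Elif Horvat is treated as also owning Chloe Horvat's interest in Talon Foods Inc, giving 34% + 51% = 85%.
Chain via Talon Foods Inc. (R1): 85% × 61% = 51.85% of Stonebridge Services GmbH.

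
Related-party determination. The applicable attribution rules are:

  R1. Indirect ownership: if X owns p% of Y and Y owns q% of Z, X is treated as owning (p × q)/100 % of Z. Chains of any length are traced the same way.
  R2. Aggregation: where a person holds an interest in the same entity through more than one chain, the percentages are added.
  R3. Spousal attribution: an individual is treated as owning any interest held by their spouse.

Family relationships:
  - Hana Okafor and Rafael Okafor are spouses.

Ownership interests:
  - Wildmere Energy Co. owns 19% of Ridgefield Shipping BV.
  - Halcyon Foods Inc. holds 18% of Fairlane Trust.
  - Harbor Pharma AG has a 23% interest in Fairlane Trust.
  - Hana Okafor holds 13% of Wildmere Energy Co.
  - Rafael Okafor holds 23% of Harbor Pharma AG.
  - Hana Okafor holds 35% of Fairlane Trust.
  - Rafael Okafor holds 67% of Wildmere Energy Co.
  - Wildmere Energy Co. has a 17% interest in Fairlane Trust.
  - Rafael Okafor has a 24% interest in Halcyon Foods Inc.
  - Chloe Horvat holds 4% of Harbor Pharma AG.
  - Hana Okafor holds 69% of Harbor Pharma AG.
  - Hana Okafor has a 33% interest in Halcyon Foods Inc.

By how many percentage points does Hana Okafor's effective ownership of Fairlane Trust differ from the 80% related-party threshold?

0.02

By spousal attribution (R3), Hana Okafor is treated as also owning Rafael Okafor's interest in Wildmere Energy Co, giving 13% + 67% = 80%.
By spousal attribution (R3), Hana Okafor is treated as also owning Rafael Okafor's interest in Harbor Pharma AG, giving 69% + 23% = 92%.
By spousal attribution (R3), Hana Okafor is treated as also owning Rafael Okafor's interest in Halcyon Foods Inc, giving 33% + 24% = 57%.
Chain via Wildmere Energy Co. (R1): 80% × 17% = 13.6% of Fairlane Trust.
Chain via Harbor Pharma AG (R1): 92% × 23% = 21.16% of Fairlane Trust.
Chain via Halcyon Foods Inc. (R1): 57% × 18% = 10.26% of Fairlane Trust.
Direct interest in Fairlane Trust: 35%.
Aggregating (R2): 13.6% + 21.16% + 10.26% + 35% = 80.02%.
80.02% exceeds the 80% threshold by 0.02 percentage points.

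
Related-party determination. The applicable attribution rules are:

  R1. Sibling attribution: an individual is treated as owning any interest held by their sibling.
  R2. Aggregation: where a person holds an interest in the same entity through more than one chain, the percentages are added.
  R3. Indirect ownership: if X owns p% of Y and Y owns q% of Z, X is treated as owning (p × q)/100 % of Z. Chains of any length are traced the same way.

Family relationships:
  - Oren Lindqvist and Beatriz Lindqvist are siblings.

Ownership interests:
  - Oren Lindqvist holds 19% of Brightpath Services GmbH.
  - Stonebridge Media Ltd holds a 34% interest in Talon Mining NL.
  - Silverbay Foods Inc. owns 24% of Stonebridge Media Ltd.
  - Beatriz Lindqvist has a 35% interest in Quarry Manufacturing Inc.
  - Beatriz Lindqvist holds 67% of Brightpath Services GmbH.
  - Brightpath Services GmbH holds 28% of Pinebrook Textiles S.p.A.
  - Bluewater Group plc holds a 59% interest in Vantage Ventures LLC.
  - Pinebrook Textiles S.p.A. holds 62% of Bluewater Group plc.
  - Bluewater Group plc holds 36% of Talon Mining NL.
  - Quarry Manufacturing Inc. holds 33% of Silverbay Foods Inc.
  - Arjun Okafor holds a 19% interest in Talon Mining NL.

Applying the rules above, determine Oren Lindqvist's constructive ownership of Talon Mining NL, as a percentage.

6.317136%

By sibling attribution (R1), Oren Lindqvist is treated as also owning Beatriz Lindqvist's interest in Brightpath Services GmbH, giving 19% + 67% = 86%.
By sibling attribution (R1), Oren Lindqvist is treated as owning Beatriz Lindqvist's 35% interest in Quarry Manufacturing Inc.
Chain via Brightpath Services GmbH → Pinebrook Textiles S.p.A. → Bluewater Group plc (R3): 86% × 28% × 62% × 36% = 5.374656% of Talon Mining NL.
Chain via Quarry Manufacturing Inc. → Silverbay Foods Inc. → Stonebridge Media Ltd (R3): 35% × 33% × 24% × 34% = 0.94248% of Talon Mining NL.
Aggregating (R2): 5.374656% + 0.94248% = 6.317136%.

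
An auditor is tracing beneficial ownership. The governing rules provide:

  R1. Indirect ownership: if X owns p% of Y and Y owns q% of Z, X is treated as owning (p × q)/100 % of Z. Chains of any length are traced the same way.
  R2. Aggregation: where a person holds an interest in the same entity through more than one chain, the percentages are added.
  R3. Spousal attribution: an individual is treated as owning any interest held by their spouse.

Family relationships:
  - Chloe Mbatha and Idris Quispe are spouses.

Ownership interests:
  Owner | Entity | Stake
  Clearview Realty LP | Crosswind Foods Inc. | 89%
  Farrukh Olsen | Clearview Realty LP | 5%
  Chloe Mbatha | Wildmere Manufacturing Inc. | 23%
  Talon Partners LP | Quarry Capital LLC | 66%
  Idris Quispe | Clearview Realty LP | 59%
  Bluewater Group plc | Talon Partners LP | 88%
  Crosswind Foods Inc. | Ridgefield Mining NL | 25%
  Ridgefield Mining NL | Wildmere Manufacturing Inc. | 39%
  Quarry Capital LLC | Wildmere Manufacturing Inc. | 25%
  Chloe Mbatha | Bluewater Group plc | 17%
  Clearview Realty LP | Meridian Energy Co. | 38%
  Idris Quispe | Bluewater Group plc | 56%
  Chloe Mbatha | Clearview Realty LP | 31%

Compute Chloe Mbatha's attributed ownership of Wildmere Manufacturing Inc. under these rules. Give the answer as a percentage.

By spousal attribution (R3), Chloe Mbatha is treated as also owning Idris Quispe's interest in Bluewater Group plc, giving 17% + 56% = 73%.
By spousal attribution (R3), Chloe Mbatha is treated as also owning Idris Quispe's interest in Clearview Realty LP, giving 31% + 59% = 90%.
Chain via Bluewater Group plc → Talon Partners LP → Quarry Capital LLC (R1): 73% × 88% × 66% × 25% = 10.5996% of Wildmere Manufacturing Inc.
Chain via Clearview Realty LP → Crosswind Foods Inc. → Ridgefield Mining NL (R1): 90% × 89% × 25% × 39% = 7.80975% of Wildmere Manufacturing Inc.
Direct interest in Wildmere Manufacturing Inc: 23%.
Aggregating (R2): 10.5996% + 7.80975% + 23% = 41.40935%.

41.40935%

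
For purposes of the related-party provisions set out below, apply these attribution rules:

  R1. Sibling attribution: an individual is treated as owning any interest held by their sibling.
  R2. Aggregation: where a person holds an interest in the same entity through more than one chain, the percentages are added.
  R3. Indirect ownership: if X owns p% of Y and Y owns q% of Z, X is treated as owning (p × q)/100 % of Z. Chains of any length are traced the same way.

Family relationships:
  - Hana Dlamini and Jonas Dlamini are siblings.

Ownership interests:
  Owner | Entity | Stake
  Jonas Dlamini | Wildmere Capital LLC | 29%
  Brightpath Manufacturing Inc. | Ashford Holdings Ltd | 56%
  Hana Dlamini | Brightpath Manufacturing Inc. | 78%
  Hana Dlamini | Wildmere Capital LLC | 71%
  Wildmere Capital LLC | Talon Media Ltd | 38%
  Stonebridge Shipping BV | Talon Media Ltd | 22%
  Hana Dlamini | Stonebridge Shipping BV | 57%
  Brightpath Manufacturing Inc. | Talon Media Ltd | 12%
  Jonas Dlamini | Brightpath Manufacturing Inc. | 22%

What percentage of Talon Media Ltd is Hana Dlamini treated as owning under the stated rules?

62.54%

By sibling attribution (R1), Hana Dlamini is treated as also owning Jonas Dlamini's interest in Wildmere Capital LLC, giving 71% + 29% = 100%.
By sibling attribution (R1), Hana Dlamini is treated as also owning Jonas Dlamini's interest in Brightpath Manufacturing Inc, giving 78% + 22% = 100%.
Chain via Wildmere Capital LLC (R3): 100% × 38% = 38% of Talon Media Ltd.
Chain via Stonebridge Shipping BV (R3): 57% × 22% = 12.54% of Talon Media Ltd.
Chain via Brightpath Manufacturing Inc. (R3): 100% × 12% = 12% of Talon Media Ltd.
Aggregating (R2): 38% + 12.54% + 12% = 62.54%.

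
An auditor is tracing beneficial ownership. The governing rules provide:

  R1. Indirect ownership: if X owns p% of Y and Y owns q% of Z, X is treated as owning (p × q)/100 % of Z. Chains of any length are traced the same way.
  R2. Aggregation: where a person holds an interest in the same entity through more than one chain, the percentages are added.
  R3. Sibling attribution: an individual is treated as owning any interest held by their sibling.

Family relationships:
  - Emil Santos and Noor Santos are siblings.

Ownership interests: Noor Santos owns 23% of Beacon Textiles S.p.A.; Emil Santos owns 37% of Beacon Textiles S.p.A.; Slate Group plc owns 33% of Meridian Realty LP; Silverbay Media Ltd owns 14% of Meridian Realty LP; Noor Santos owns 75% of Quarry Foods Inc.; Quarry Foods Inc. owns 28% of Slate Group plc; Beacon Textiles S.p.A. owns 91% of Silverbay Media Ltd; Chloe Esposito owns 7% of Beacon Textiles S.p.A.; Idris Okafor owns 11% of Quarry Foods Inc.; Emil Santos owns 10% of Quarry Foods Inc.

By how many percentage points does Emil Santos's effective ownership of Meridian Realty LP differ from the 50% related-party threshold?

By sibling attribution (R3), Emil Santos is treated as also owning Noor Santos's interest in Beacon Textiles S.p.A, giving 37% + 23% = 60%.
By sibling attribution (R3), Emil Santos is treated as also owning Noor Santos's interest in Quarry Foods Inc, giving 10% + 75% = 85%.
Chain via Beacon Textiles S.p.A. → Silverbay Media Ltd (R1): 60% × 91% × 14% = 7.644% of Meridian Realty LP.
Chain via Quarry Foods Inc. → Slate Group plc (R1): 85% × 28% × 33% = 7.854% of Meridian Realty LP.
Aggregating (R2): 7.644% + 7.854% = 15.498%.
15.498% falls short of the 50% threshold by 34.502 percentage points.

34.502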